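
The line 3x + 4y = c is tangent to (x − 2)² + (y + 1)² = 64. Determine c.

c = −38 or c = 42

The line touches the circle iff its distance from (2, −1) is 8:
|3·2 + 4·(−1) − c| / √25 = 8
|c − (2)| = 8·5, so c = 42 or c = −38.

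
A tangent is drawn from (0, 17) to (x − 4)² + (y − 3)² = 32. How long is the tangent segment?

6√5

Centre (4, 3), r² = 32. |PO|² = (−4)² + (14)² = 212.
The tangent meets the radius at right angles, so tangent² = |PO|² − r² = 212 − 32 = 180.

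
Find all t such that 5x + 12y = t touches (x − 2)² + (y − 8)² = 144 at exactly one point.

The line touches the circle iff its distance from (2, 8) is 12:
|5·2 + 12·8 − t| / √169 = 12
|t − (106)| = 12·13, so t = 262 or t = −50.

t = −50 or t = 262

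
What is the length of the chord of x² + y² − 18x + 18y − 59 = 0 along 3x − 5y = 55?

5√34

Express y = (−55 + 3x)/5 and substitute into the circle:
34x² − 510x − 3400 = 0  ⟹  x² − 15x − 100 = 0
x = 20 or x = −5, giving (20, 1) and (−5, −14).
Chord length = distance between (20, 1) and (−5, −14) = √850 = 5√34.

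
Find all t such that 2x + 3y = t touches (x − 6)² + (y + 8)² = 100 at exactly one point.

The line touches the circle iff its distance from (6, −8) is 10:
|2·6 + 3·(−8) − t| / √13 = 10
|t − (−12)| = 10√13.

t = −12 ± 10√13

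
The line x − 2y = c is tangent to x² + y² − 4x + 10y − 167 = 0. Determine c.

For a tangent, require d(centre, line) = r = 14.
|1·2 − 2·(−5) − c| / √5 = 14
|c − (12)| = 14√5.

c = 12 ± 14√5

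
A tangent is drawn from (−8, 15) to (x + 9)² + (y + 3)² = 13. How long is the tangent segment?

2√78

With centre O = (−9, −3), |OP|² = 325 and r² = 13.
By the tangent–radius right angle, tangent length = √(|PO|² − r²) = √312 = 2√78.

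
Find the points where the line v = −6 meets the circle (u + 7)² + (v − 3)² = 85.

From the line, v = −6. Substituting:
u² + 14u + 45 = 0
u = −5 or u = −9, giving (−5, −6) and (−9, −6).

(−9, −6) and (−5, −6)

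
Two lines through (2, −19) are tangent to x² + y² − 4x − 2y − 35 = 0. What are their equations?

3x − y = 25 and 3x + y = −13

Write the tangent as mx − y + (−19 − m·(2)) = 0 and set its distance from the centre to 2√10:
(0m − (20))² = 40(m² + 1)
m² − 9 = 0, so m = 3 or m = −3.
With m = 3: 3x − y = 25. With m = −3: 3x + y = −13.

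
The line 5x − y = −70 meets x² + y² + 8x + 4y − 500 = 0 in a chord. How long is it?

8√26

Express y = 5x + 70 and substitute into the circle:
26x² + 728x + 4680 = 0  ⟹  x² + 28x + 180 = 0
x = −10 or x = −18, giving (−10, 20) and (−18, −20).
Chord length = distance between (−10, 20) and (−18, −20) = √1664 = 8√26.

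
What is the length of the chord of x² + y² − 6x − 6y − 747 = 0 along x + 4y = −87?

6√17

The distance from (3, 3) to the line is 102/√17, and r² = 765.
Chord = 2√(r² − d²) = 2·√(153) = 6√17.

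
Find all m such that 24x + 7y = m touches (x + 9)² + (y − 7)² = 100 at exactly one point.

Tangency holds when the distance from the centre (−9, 7) to the line equals the radius 10:
|24·(−9) + 7·7 − m| / √625 = 10
|m − (−167)| = 10·25, so m = 83 or m = −417.

m = −417 or m = 83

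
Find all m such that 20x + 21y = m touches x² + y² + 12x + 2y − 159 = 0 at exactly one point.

The line touches the circle iff its distance from (−6, −1) is 14:
|20·(−6) + 21·(−1) − m| / √841 = 14
|m − (−141)| = 14·29, so m = 265 or m = −547.

m = −547 or m = 265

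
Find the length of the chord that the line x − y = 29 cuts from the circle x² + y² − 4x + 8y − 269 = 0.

7√2

The distance from (2, −4) to the line is 23/√2, and r² = 289.
Chord = 2√(r² − d²) = 2·√(49/2) = 7√2.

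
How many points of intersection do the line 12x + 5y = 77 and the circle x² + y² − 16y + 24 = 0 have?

2

Substituting the line into the circle gives 169x² − 888x + 369 = 0.
Discriminant = (−888)² − 4·169·(369) = 539100 > 0.
Two real roots: the line is a secant.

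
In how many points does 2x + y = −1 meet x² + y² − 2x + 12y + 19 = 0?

2

Substituting the line into the circle gives 5x² − 22x + 8 = 0.
Discriminant = (−22)² − 4·5·(8) = 324 > 0.
Two real roots: the line is a secant.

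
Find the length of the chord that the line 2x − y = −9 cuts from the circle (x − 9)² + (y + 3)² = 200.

4√5

Centre (9, −3), r² = 200. Perpendicular distance d from centre to line = |30| / √5 = 30/√5.
Chord = 2√(r² − d²) = 2·√(20) = 4√5.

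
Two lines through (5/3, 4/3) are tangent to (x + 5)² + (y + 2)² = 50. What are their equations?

x + y = 3 and 7x + y = 13

A line y − (4/3) = m(x − (5/3)) is tangent when its distance from (−5, −2) is 5√2:
[m·(−20/3) − (−10/3)]² = 50(m² + 1)
m² + 8m + 7 = 0, so m = −1 or m = −7.
Through (5/3, 4/3) these give x + y = 3 and 7x + y = 13.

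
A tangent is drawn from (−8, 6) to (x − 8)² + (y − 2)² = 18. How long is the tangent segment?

√254

With centre O = (8, 2), |OP|² = 272 and r² = 18.
By the tangent–radius right angle, tangent length = √(|PO|² − r²) = √254.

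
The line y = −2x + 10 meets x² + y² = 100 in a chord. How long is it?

8√5

Substitute y = −2x + 10:
5x² − 40x = 0  ⟹  x² − 8x = 0
x = 8 or x = 0, giving (8, −6) and (0, 10).
|(8, −6) − (0, 10)| = √((8)² + (−16)²) = 8√5.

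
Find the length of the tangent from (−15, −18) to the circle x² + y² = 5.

4√34

The centre is (0, 0) and r = √5. The square of the distance from P to the centre is 225 + 324 = 549.
By the tangent–radius right angle, tangent length = √(|PO|² − r²) = √544 = 4√34.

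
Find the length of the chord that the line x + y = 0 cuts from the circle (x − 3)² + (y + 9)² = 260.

22√2

The distance from (3, −9) to the line is 6/√2, and r² = 260.
Chord = 2√(r² − d²) = 2·√(242) = 22√2.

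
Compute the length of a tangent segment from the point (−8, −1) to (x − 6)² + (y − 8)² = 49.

The centre is (6, 8) and r = 7. The square of the distance from P to the centre is 196 + 81 = 277.
By the tangent–radius right angle, tangent length = √(|PO|² − r²) = √228 = 2√57.

2√57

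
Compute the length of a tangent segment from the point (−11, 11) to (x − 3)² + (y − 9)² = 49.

The centre is (3, 9) and r = 7. The square of the distance from P to the centre is 196 + 4 = 200.
Power of the point: PT² = |PO|² − r² = 151, so PT = √151.

√151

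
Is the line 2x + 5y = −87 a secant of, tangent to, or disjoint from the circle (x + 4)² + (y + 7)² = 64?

d² = (2·(−4) + 5·(−7) − (−87))²/29 = 1936/29; r² = 64.
Since d² > r², the line lies outside the circle.

disjoint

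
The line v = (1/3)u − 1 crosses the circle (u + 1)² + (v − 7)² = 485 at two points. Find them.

(−18, −7) and (21, 6)

From the line, v = (−3 + u)/3. Substituting:
10u² − 30u − 3780 = 0  ⟹  u² − 3u − 378 = 0
u = 21 or u = −18, giving (21, 6) and (−18, −7).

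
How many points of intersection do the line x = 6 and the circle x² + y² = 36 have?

1

Centre (0, 0), r² = 36. Distance² from centre to line = (−6)² = 36.
Since d² = r², the line is tangent.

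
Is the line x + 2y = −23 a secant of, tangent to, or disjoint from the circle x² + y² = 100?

Substituting the line into the circle gives 5x² + 46x + 129 = 0.
Discriminant = (46)² − 4·5·(129) = −464 < 0.
No real roots: the line does not meet the circle.

disjoint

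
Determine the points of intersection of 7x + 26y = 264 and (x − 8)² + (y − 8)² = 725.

Express y = (264 − 7x)/26 and substitute into the circle:
725x² − 11600x − 443700 = 0  ⟹  x² − 16x − 612 = 0
x = 34 or x = −18, giving (34, 1) and (−18, 15).

(−18, 15) and (34, 1)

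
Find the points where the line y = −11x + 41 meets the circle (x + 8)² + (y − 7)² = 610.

(1, 30) and (5, −14)

Express y = −11x + 41 and substitute into the circle:
122x² − 732x + 610 = 0  ⟹  x² − 6x + 5 = 0
x = 5 or x = 1, giving (5, −14) and (1, 30).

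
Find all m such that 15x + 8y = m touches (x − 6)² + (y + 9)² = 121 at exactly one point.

m = −169 or m = 205

For a tangent, require d(centre, line) = r = 11.
|15·6 + 8·(−9) − m| / √289 = 11
|m − (18)| = 11·17, so m = 205 or m = −169.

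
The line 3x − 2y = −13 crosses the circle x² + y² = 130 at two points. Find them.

(−9, −7) and (3, 11)

Express y = (13 + 3x)/2 and substitute into the circle:
13x² + 78x − 351 = 0  ⟹  x² + 6x − 27 = 0
x = 3 or x = −9, giving (3, 11) and (−9, −7).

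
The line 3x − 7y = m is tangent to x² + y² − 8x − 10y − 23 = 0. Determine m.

Tangency holds when the distance from the centre (4, 5) to the line equals the radius 8:
|3·4 − 7·5 − m| / √58 = 8
|m − (−23)| = 8√58.

m = −23 ± 8√58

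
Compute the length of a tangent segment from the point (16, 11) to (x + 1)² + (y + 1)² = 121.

2√78

With centre O = (−1, −1), |OP|² = 433 and r² = 121.
The tangent meets the radius at right angles, so tangent² = |PO|² − r² = 433 − 121 = 312.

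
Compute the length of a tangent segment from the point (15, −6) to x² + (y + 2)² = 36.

Centre (0, −2), r² = 36. |PO|² = (15)² + (−4)² = 241.
By the tangent–radius right angle, tangent length = √(|PO|² − r²) = √205.

√205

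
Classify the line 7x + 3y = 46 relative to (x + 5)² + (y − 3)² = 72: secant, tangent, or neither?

neither

Substituting the line into the circle gives 58x² − 428x + 946 = 0.
Δ = 183184 − 219472 = −36288.
No real roots: the line does not meet the circle.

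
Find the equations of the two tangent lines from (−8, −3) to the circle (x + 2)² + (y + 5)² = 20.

x − 2y = −2 and 2x + y = −19

Write the tangent as mx − y + (−3 − m·(−8)) = 0 and set its distance from the centre to 2√5:
[m·(6) − (−2)]² = 20(m² + 1)
2m² + 3m − 2 = 0, so m = 1/2 or m = −2.
With m = 1/2: x − 2y = −2. With m = −2: 2x + y = −19.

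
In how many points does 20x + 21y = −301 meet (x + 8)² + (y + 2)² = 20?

2

d² = (20·(−8) + 21·(−2) − (−301))²/841 = 9801/841; r² = 20.
Since d² < r², the line cuts the circle twice.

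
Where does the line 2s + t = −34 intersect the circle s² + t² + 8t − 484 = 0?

Express t = −2s − 34 and substitute into the circle:
5s² + 120s + 400 = 0  ⟹  s² + 24s + 80 = 0
s = −4 or s = −20, giving (−4, −26) and (−20, 6).

(−20, 6) and (−4, −26)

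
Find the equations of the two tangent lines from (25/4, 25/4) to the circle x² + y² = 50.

Let a tangent through (25/4, 25/4) have slope m. Its distance from (0, 0) must equal 5√2:
(−25/4m − (−25/4))² = 50(m² + 1)
7m² + 50m + 7 = 0, so m = −1/7 or m = −7.
With m = −1/7: x + 7y = 50. With m = −7: 7x + y = 50.

x + 7y = 50 and 7x + y = 50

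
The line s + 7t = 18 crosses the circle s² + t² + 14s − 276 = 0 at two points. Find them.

Express t = (18 − s)/7 and substitute into the circle:
50s² + 650s − 13200 = 0  ⟹  s² + 13s − 264 = 0
s = 11 or s = −24, giving (11, 1) and (−24, 6).

(−24, 6) and (11, 1)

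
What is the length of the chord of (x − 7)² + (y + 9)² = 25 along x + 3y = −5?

Express y = (−5 − x)/3 and substitute into the circle:
10x² − 170x + 700 = 0  ⟹  x² − 17x + 70 = 0
x = 10 or x = 7, giving (10, −5) and (7, −4).
Chord length = distance between (10, −5) and (7, −4) = √10 = √10.

√10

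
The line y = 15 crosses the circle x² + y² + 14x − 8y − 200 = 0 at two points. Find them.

(−19, 15) and (5, 15)

Express y = 15 and substitute into the circle:
x² + 14x − 95 = 0
x = 5 or x = −19, giving (5, 15) and (−19, 15).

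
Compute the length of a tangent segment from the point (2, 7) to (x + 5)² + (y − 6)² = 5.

With centre O = (−5, 6), |OP|² = 50 and r² = 5.
The tangent meets the radius at right angles, so tangent² = |PO|² − r² = 50 − 5 = 45.

3√5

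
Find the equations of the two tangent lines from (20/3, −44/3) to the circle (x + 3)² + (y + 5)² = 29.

A line y − (−44/3) = m(x − (20/3)) is tangent when its distance from (−3, −5) is √29:
(−29/3m − (29/3))² = 29(m² + 1)
10m² + 29m + 10 = 0, so m = −5/2 or m = −2/5.
Through (20/3, −44/3) these give 5x + 2y = 4 and 2x + 5y = −60.

5x + 2y = 4 and 2x + 5y = −60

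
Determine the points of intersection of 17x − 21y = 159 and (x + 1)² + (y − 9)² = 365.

(−3, −10) and (18, 7)

Express y = (−159 + 17x)/21 and substitute into the circle:
730x² − 10950x − 39420 = 0  ⟹  x² − 15x − 54 = 0
x = 18 or x = −3, giving (18, 7) and (−3, −10).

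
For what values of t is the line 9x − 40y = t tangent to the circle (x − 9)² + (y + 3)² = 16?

t = 37 or t = 365

The line touches the circle iff its distance from (9, −3) is 4:
|9·9 − 40·(−3) − t| / √1681 = 4
|t − (201)| = 4·41, so t = 365 or t = 37.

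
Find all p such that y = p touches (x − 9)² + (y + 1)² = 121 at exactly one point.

Tangency holds when the distance from the centre (9, −1) to the line equals the radius 11:
|0·9 + 1·(−1) − p| / √1 = 11
|p − (−1)| = 11, so p = 10 or p = −12.

p = −12 or p = 10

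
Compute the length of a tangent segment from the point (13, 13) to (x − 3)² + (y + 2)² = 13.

2√78

The centre is (3, −2) and r = √13. The square of the distance from P to the centre is 100 + 225 = 325.
The tangent meets the radius at right angles, so tangent² = |PO|² − r² = 325 − 13 = 312.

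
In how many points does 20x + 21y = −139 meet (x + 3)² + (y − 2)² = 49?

Centre (−3, 2), r² = 49. Distance² from centre to line = (121)²/841 = 14641/841.
Since d² < r², the line cuts the circle twice.

2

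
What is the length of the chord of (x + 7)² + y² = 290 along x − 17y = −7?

2√290

Substitute y = (7 + x)/17:
290x² + 4060x − 69600 = 0  ⟹  x² + 14x − 240 = 0
x = 10 or x = −24, giving (10, 1) and (−24, −1).
Chord length = distance between (10, 1) and (−24, −1) = √1160 = 2√290.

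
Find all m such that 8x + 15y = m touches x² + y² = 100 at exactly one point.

Tangency holds when the distance from the centre (0, 0) to the line equals the radius 10:
|8·0 + 15·0 − m| / √289 = 10
|m| = 10·17, so m = 170 or m = −170.

m = −170 or m = 170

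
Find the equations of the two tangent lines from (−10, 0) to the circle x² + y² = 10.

x − 3y = −10 and x + 3y = −10

A line y − (0) = m(x − (−10)) is tangent when its distance from (0, 0) is √10:
[m·(10) − (0)]² = 10(m² + 1)
9m² − 1 = 0, so m = 1/3 or m = −1/3.
Through (−10, 0) these give x − 3y = −10 and x + 3y = −10.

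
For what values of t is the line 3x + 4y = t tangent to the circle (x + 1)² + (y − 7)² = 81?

Tangency holds when the distance from the centre (−1, 7) to the line equals the radius 9:
|3·(−1) + 4·7 − t| / √25 = 9
|t − (25)| = 9·5, so t = 70 or t = −20.

t = −20 or t = 70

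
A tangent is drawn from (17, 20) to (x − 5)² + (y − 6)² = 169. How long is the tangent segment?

3√19

With centre O = (5, 6), |OP|² = 340 and r² = 169.
The tangent meets the radius at right angles, so tangent² = |PO|² − r² = 340 − 169 = 171.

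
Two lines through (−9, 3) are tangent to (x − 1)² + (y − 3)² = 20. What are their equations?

x − 2y = −15 and x + 2y = −3

Write the tangent as mx − y + (3 − m·(−9)) = 0 and set its distance from the centre to 2√5:
[m·(10) − (0)]² = 20(m² + 1)
4m² − 1 = 0, so m = 1/2 or m = −1/2.
With m = 1/2: x − 2y = −15. With m = −1/2: x + 2y = −3.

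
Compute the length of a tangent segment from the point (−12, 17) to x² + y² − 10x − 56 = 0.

√497

Centre (5, 0), r² = 81. |PO|² = (−17)² + (17)² = 578.
Power of the point: PT² = |PO|² − r² = 497, so PT = √497.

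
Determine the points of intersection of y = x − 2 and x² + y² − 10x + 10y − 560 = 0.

(−16, −18) and (18, 16)

Express y = x − 2 and substitute into the circle:
2x² − 4x − 576 = 0  ⟹  x² − 2x − 288 = 0
x = 18 or x = −16, giving (18, 16) and (−16, −18).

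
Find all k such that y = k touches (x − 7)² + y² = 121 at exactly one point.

Tangency holds when the distance from the centre (7, 0) to the line equals the radius 11:
|0·7 + 1·0 − k| / √1 = 11
|k| = 11, so k = 11 or k = −11.

k = −11 or k = 11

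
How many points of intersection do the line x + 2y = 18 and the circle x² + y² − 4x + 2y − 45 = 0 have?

0

d² = (1·2 + 2·(−1) − (18))²/5 = 324/5; r² = 50.
Since d² > r², the line lies outside the circle.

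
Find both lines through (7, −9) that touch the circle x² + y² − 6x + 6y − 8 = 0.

A line y − (−9) = m(x − (7)) is tangent when its distance from (3, −3) is √26:
[m·(−4) − (6)]² = 26(m² + 1)
5m² − 24m − 5 = 0, so m = 5 or m = −1/5.
With m = 5: 5x − y = 44. With m = −1/5: x + 5y = −38.

5x − y = 44 and x + 5y = −38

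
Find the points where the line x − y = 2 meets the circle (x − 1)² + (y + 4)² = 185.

(−10, −12) and (9, 7)

Express y = x − 2 and substitute into the circle:
2x² + 2x − 180 = 0  ⟹  x² + x − 90 = 0
x = 9 or x = −10, giving (9, 7) and (−10, −12).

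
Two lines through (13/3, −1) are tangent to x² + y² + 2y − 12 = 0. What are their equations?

3x + 2y = 11 and 3x − 2y = 15

Let a tangent through (13/3, −1) have slope m. Its distance from (0, −1) must equal √13:
[m·(−13/3) − (0)]² = 13(m² + 1)
4m² − 9 = 0, so m = −3/2 or m = 3/2.
With m = −3/2: 3x + 2y = 11. With m = 3/2: 3x − 2y = 15.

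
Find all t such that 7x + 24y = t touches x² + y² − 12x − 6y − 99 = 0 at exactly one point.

Tangency holds when the distance from the centre (6, 3) to the line equals the radius 12:
|7·6 + 24·3 − t| / √625 = 12
|t − (114)| = 12·25, so t = 414 or t = −186.

t = −186 or t = 414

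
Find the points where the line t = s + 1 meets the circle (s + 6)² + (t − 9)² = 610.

(−15, −14) and (17, 18)

Express t = s + 1 and substitute into the circle:
2s² − 4s − 510 = 0  ⟹  s² − 2s − 255 = 0
s = 17 or s = −15, giving (17, 18) and (−15, −14).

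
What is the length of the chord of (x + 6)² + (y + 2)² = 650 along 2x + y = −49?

The distance from (−6, −2) to the line is 35/√5, and r² = 650.
Half the chord is √(r² − d²) = √(405), so the full chord is 18√5.

18√5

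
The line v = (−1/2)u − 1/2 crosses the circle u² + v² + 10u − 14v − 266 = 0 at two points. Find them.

(−23, 11) and (9, −5)

Substitute v = (−1 − u)/2:
5u² + 70u − 1035 = 0  ⟹  u² + 14u − 207 = 0
u = 9 or u = −23, giving (9, −5) and (−23, 11).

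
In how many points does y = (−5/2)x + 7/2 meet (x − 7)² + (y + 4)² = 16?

Substituting the line into the circle gives 29x² − 206x + 357 = 0.
Δ = 42436 − 41412 = 1024.
Two real roots: the line is a secant.

2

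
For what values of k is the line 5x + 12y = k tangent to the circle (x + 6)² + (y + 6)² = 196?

k = −284 or k = 80

For a tangent, require d(centre, line) = r = 14.
|5·(−6) + 12·(−6) − k| / √169 = 14
|k − (−102)| = 14·13, so k = 80 or k = −284.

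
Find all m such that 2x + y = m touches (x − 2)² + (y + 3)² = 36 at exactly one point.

Tangency holds when the distance from the centre (2, −3) to the line equals the radius 6:
|2·2 + 1·(−3) − m| / √5 = 6
|m − (1)| = 6√5.

m = 1 ± 6√5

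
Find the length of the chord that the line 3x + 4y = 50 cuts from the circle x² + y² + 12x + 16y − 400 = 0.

20

Centre (−6, −8), r² = 500. Perpendicular distance d from centre to line = |−100| / √25 = 100/√25.
Chord = 2√(r² − d²) = 2·√(100) = 20.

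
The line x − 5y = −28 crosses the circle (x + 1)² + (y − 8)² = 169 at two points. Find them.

(−13, 3) and (12, 8)

Substitute y = (28 + x)/5:
26x² + 26x − 4056 = 0  ⟹  x² + x − 156 = 0
x = 12 or x = −13, giving (12, 8) and (−13, 3).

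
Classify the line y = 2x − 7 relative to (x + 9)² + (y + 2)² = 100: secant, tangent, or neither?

neither

Centre (−9, −2), r² = 100. Distance² from centre to line = (−23)²/5 = 529/5.
Since d² > r², the line lies outside the circle.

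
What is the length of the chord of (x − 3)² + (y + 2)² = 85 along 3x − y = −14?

3√10

From the line, y = 3x + 14. Substituting:
10x² + 90x + 180 = 0  ⟹  x² + 9x + 18 = 0
x = −3 or x = −6, giving (−3, 5) and (−6, −4).
Chord length = distance between (−3, 5) and (−6, −4) = √90 = 3√10.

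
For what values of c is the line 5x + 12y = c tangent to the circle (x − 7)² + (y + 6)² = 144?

c = −193 or c = 119

For a tangent, require d(centre, line) = r = 12.
|5·7 + 12·(−6) − c| / √169 = 12
|c − (−37)| = 12·13, so c = 119 or c = −193.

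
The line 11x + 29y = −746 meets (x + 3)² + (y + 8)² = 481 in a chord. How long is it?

√962

Substitute y = (−746 − 11x)/29:
962x² + 16354x − 132756 = 0  ⟹  x² + 17x − 138 = 0
x = 6 or x = −23, giving (6, −28) and (−23, −17).
|(6, −28) − (−23, −17)| = √((29)² + (−11)²) = √962.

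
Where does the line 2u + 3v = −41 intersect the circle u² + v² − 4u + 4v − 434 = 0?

Substitute v = (−41 − 2u)/3:
13u² + 104u − 2717 = 0  ⟹  u² + 8u − 209 = 0
u = 11 or u = −19, giving (11, −21) and (−19, −1).

(−19, −1) and (11, −21)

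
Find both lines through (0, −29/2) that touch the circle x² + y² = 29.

Let a tangent through (0, −29/2) have slope m. Its distance from (0, 0) must equal √29:
(0m − (29/2))² = 29(m² + 1)
4m² − 25 = 0, so m = −5/2 or m = 5/2.
With m = −5/2: 5x + 2y = −29. With m = 5/2: 5x − 2y = 29.

5x + 2y = −29 and 5x − 2y = 29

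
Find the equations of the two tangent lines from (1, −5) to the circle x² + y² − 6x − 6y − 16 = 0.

A line y − (−5) = m(x − (1)) is tangent when its distance from (3, 3) is √34:
[m·(2) − (8)]² = 34(m² + 1)
15m² + 16m − 15 = 0, so m = 3/5 or m = −5/3.
With m = 3/5: 3x − 5y = 28. With m = −5/3: 5x + 3y = −10.

3x − 5y = 28 and 5x + 3y = −10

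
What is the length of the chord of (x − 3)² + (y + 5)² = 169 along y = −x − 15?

Substitute y = −x − 15:
2x² + 14x − 60 = 0  ⟹  x² + 7x − 30 = 0
x = 3 or x = −10, giving (3, −18) and (−10, −5).
Chord length = distance between (3, −18) and (−10, −5) = √338 = 13√2.

13√2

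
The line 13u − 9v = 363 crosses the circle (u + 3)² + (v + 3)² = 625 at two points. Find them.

(12, −23) and (21, −10)

Substitute v = (−363 + 13u)/9:
250u² − 8250u + 63000 = 0  ⟹  u² − 33u + 252 = 0
u = 21 or u = 12, giving (21, −10) and (12, −23).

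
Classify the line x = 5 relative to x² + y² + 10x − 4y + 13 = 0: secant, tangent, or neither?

Substituting the line into the circle gives y² − 4y + 88 = 0.
Δ = 16 − 352 = −336.
No real roots: the line does not meet the circle.

neither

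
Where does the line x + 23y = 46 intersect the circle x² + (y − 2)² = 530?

From the line, y = (46 − x)/23. Substituting:
530x² − 280370 = 0  ⟹  x² − 529 = 0
x = 23 or x = −23, giving (23, 1) and (−23, 3).

(−23, 3) and (23, 1)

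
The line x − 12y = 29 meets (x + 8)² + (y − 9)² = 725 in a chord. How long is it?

The distance from (−8, 9) to the line is 145/√145, and r² = 725.
Chord = 2√(r² − d²) = 2·√(580) = 4√145.

4√145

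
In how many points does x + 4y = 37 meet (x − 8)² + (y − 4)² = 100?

Substituting the line into the circle gives 17x² − 298x − 135 = 0.
Δ = 88804 − (−9180) = 97984.
Two real roots: the line is a secant.

2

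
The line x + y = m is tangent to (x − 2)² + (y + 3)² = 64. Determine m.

For a tangent, require d(centre, line) = r = 8.
|1·2 + 1·(−3) − m| / √2 = 8
|m − (−1)| = 8√2.

m = −1 ± 8√2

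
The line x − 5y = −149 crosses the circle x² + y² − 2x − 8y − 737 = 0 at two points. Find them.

(−14, 27) and (6, 31)

Substitute y = (149 + x)/5:
26x² + 208x − 2184 = 0  ⟹  x² + 8x − 84 = 0
x = 6 or x = −14, giving (6, 31) and (−14, 27).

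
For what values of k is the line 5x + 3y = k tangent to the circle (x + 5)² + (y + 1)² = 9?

k = −28 ± 3√34

Tangency holds when the distance from the centre (−5, −1) to the line equals the radius 3:
|5·(−5) + 3·(−1) − k| / √34 = 3
|k − (−28)| = 3√34.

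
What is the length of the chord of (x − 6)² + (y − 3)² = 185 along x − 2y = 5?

12√5

Centre (6, 3), r² = 185. Perpendicular distance d from centre to line = |−5| / √5 = 5/√5.
Half the chord is √(r² − d²) = √(180), so the full chord is 12√5.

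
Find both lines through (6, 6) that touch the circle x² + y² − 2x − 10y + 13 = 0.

Let a tangent through (6, 6) have slope m. Its distance from (1, 5) must equal √13:
(−5m − (−1))² = 13(m² + 1)
6m² − 5m − 6 = 0, so m = 3/2 or m = −2/3.
Through (6, 6) these give 3x − 2y = 6 and 2x + 3y = 30.

3x − 2y = 6 and 2x + 3y = 30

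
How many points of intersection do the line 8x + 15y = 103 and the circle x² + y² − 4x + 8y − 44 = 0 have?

Substituting the line into the circle gives 289x² − 3508x + 13069 = 0.
Δ = 12306064 − 15107764 = −2801700.
No real roots: the line does not meet the circle.

0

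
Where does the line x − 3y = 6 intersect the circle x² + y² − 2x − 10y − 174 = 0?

(−9, −5) and (15, 3)

Express y = (−6 + x)/3 and substitute into the circle:
10x² − 60x − 1350 = 0  ⟹  x² − 6x − 135 = 0
x = 15 or x = −9, giving (15, 3) and (−9, −5).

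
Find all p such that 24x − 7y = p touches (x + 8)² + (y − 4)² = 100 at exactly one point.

The line touches the circle iff its distance from (−8, 4) is 10:
|24·(−8) − 7·4 − p| / √625 = 10
|p − (−220)| = 10·25, so p = 30 or p = −470.

p = −470 or p = 30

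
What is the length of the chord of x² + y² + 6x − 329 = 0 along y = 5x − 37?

6√26

The distance from (−3, 0) to the line is 52/√26, and r² = 338.
Half the chord is √(r² − d²) = √(234), so the full chord is 6√26.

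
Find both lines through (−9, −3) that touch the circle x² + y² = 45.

Let a tangent through (−9, −3) have slope m. Its distance from (0, 0) must equal 3√5:
(9m − (3))² = 45(m² + 1)
2m² − 3m − 2 = 0, so m = −1/2 or m = 2.
Through (−9, −3) these give x + 2y = −15 and 2x − y = −15.

x + 2y = −15 and 2x − y = −15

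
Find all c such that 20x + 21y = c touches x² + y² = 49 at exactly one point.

c = −203 or c = 203

The line touches the circle iff its distance from (0, 0) is 7:
|20·0 + 21·0 − c| / √841 = 7
|c| = 7·29, so c = 203 or c = −203.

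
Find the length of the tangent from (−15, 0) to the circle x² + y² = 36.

The centre is (0, 0) and r = 6. The square of the distance from P to the centre is 225 + 0 = 225.
By the tangent–radius right angle, tangent length = √(|PO|² − r²) = √189 = 3√21.

3√21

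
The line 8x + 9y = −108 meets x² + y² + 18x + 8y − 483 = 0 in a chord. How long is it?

4√145

From the line, y = (−108 − 8x)/9. Substituting:
145x² + 2610x − 35235 = 0  ⟹  x² + 18x − 243 = 0
x = 9 or x = −27, giving (9, −20) and (−27, 12).
Chord length = distance between (9, −20) and (−27, 12) = √2320 = 4√145.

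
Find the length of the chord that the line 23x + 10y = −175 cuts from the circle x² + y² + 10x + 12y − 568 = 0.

2√629

Express y = (−175 − 23x)/10 and substitute into the circle:
629x² + 6290x − 47175 = 0  ⟹  x² + 10x − 75 = 0
x = 5 or x = −15, giving (5, −29) and (−15, 17).
Chord length = distance between (5, −29) and (−15, 17) = √2516 = 2√629.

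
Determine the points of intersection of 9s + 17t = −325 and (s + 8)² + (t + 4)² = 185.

(−21, −8) and (−4, −17)

Express t = (−325 − 9s)/17 and substitute into the circle:
370s² + 9250s + 31080 = 0  ⟹  s² + 25s + 84 = 0
s = −4 or s = −21, giving (−4, −17) and (−21, −8).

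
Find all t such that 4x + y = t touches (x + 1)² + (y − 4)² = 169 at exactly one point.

Tangency holds when the distance from the centre (−1, 4) to the line equals the radius 13:
|4·(−1) + 1·4 − t| / √17 = 13
|t| = 13√17.

t = ±13√17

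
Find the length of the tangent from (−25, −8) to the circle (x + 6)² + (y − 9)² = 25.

25

With centre O = (−6, 9), |OP|² = 650 and r² = 25.
Power of the point: PT² = |PO|² − r² = 625, so PT = 25.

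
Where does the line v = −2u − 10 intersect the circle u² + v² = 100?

From the line, v = −2u − 10. Substituting:
5u² + 40u = 0  ⟹  u² + 8u = 0
u = 0 or u = −8, giving (0, −10) and (−8, 6).

(−8, 6) and (0, −10)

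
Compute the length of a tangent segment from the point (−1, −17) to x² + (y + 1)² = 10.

√247

Centre (0, −1), r² = 10. |PO|² = (−1)² + (−16)² = 257.
Power of the point: PT² = |PO|² − r² = 247, so PT = √247.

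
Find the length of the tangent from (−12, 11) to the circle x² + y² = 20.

Centre (0, 0), r² = 20. |PO|² = (−12)² + (11)² = 265.
By the tangent–radius right angle, tangent length = √(|PO|² − r²) = √245 = 7√5.

7√5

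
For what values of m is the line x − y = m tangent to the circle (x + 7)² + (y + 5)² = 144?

Tangency holds when the distance from the centre (−7, −5) to the line equals the radius 12:
|1·(−7) − 1·(−5) − m| / √2 = 12
|m − (−2)| = 12√2.

m = −2 ± 12√2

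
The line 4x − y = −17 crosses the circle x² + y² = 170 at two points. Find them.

Express y = 4x + 17 and substitute into the circle:
17x² + 136x + 119 = 0  ⟹  x² + 8x + 7 = 0
x = −1 or x = −7, giving (−1, 13) and (−7, −11).

(−7, −11) and (−1, 13)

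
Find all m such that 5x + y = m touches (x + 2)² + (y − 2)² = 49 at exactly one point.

m = −8 ± 7√26

Tangency holds when the distance from the centre (−2, 2) to the line equals the radius 7:
|5·(−2) + 1·2 − m| / √26 = 7
|m − (−8)| = 7√26.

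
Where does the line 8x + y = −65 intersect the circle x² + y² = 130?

Substitute y = −8x − 65:
65x² + 1040x + 4095 = 0  ⟹  x² + 16x + 63 = 0
x = −7 or x = −9, giving (−7, −9) and (−9, 7).

(−9, 7) and (−7, −9)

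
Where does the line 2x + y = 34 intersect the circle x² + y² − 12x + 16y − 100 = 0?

(16, 2) and (20, −6)

From the line, y = −2x + 34. Substituting:
5x² − 180x + 1600 = 0  ⟹  x² − 36x + 320 = 0
x = 20 or x = 16, giving (20, −6) and (16, 2).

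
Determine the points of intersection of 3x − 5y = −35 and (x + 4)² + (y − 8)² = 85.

Express y = (35 + 3x)/5 and substitute into the circle:
34x² + 170x − 1700 = 0  ⟹  x² + 5x − 50 = 0
x = 5 or x = −10, giving (5, 10) and (−10, 1).

(−10, 1) and (5, 10)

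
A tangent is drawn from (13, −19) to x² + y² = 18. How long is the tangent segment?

16√2

With centre O = (0, 0), |OP|² = 530 and r² = 18.
Power of the point: PT² = |PO|² − r² = 512, so PT = 16√2.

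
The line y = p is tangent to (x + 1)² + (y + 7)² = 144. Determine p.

Tangency holds when the distance from the centre (−1, −7) to the line equals the radius 12:
|0·(−1) + 1·(−7) − p| / √1 = 12
|p − (−7)| = 12, so p = 5 or p = −19.

p = −19 or p = 5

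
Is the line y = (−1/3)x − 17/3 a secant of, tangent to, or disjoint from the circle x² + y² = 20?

disjoint

Substituting the line into the circle gives 10x² + 34x + 109 = 0.
Δ = 1156 − 4360 = −3204.
No real roots: the line does not meet the circle.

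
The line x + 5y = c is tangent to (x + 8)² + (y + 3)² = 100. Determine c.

For a tangent, require d(centre, line) = r = 10.
|1·(−8) + 5·(−3) − c| / √26 = 10
|c − (−23)| = 10√26.

c = −23 ± 10√26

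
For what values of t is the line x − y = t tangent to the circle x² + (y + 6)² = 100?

Tangency holds when the distance from the centre (0, −6) to the line equals the radius 10:
|1·0 − 1·(−6) − t| / √2 = 10
|t − (6)| = 10√2.

t = 6 ± 10√2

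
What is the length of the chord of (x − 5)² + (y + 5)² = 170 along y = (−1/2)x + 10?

The distance from (5, −5) to the line is 25/√5, and r² = 170.
Half the chord is √(r² − d²) = √(45), so the full chord is 6√5.

6√5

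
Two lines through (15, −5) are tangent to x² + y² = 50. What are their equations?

x − 7y = 50 and x + y = 10

Let a tangent through (15, −5) have slope m. Its distance from (0, 0) must equal 5√2:
(−15m − (5))² = 50(m² + 1)
7m² + 6m − 1 = 0, so m = 1/7 or m = −1.
Through (15, −5) these give x − 7y = 50 and x + y = 10.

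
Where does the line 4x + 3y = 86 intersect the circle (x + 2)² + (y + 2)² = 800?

Express y = (86 − 4x)/3 and substitute into the circle:
25x² − 700x + 1300 = 0  ⟹  x² − 28x + 52 = 0
x = 26 or x = 2, giving (26, −6) and (2, 26).

(2, 26) and (26, −6)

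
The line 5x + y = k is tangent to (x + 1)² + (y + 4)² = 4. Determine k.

k = −9 ± 2√26

For a tangent, require d(centre, line) = r = 2.
|5·(−1) + 1·(−4) − k| / √26 = 2
|k − (−9)| = 2√26.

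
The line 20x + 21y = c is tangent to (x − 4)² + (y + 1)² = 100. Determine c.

Tangency holds when the distance from the centre (4, −1) to the line equals the radius 10:
|20·4 + 21·(−1) − c| / √841 = 10
|c − (59)| = 10·29, so c = 349 or c = −231.

c = −231 or c = 349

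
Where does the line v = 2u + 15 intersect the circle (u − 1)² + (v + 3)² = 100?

From the line, v = 2u + 15. Substituting:
5u² + 70u + 225 = 0  ⟹  u² + 14u + 45 = 0
u = −5 or u = −9, giving (−5, 5) and (−9, −3).

(−9, −3) and (−5, 5)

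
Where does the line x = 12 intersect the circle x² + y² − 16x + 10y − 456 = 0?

The line gives x = 12. Substituting into the circle:
y² + 10y − 504 = 0
y = 18 or y = −28, giving (12, 18) and (12, −28).

(12, −28) and (12, 18)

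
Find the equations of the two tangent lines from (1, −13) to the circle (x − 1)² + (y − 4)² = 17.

4x + y = −9 and 4x − y = 17

Write the tangent as mx − y + (−13 − m·(1)) = 0 and set its distance from the centre to √17:
(0m − (17))² = 17(m² + 1)
m² − 16 = 0, so m = −4 or m = 4.
With m = −4: 4x + y = −9. With m = 4: 4x − y = 17.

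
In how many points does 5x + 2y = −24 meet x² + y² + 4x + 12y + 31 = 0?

2

Substituting the line into the circle gives 29x² + 136x + 124 = 0.
Discriminant = (136)² − 4·29·(124) = 4112 > 0.
Two real roots: the line is a secant.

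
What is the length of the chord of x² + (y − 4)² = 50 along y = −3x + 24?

From the line, y = −3x + 24. Substituting:
10x² − 120x + 350 = 0  ⟹  x² − 12x + 35 = 0
x = 7 or x = 5, giving (7, 3) and (5, 9).
|(7, 3) − (5, 9)| = √((2)² + (−6)²) = 2√10.

2√10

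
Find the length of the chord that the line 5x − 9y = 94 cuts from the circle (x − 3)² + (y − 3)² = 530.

4√106

The distance from (3, 3) to the line is 106/√106, and r² = 530.
Chord = 2√(r² − d²) = 2·√(424) = 4√106.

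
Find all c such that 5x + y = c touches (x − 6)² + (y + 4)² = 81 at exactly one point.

The line touches the circle iff its distance from (6, −4) is 9:
|5·6 + 1·(−4) − c| / √26 = 9
|c − (26)| = 9√26.

c = 26 ± 9√26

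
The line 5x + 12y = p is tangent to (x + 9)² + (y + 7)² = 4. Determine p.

p = −155 or p = −103

Tangency holds when the distance from the centre (−9, −7) to the line equals the radius 2:
|5·(−9) + 12·(−7) − p| / √169 = 2
|p − (−129)| = 2·13, so p = −103 or p = −155.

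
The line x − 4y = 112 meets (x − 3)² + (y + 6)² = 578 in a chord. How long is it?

6√17

Centre (3, −6), r² = 578. Perpendicular distance d from centre to line = |−85| / √17 = 85/√17.
Half the chord is √(r² − d²) = √(153), so the full chord is 6√17.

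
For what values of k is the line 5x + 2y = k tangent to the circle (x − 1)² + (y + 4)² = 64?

k = −3 ± 8√29

Tangency holds when the distance from the centre (1, −4) to the line equals the radius 8:
|5·1 + 2·(−4) − k| / √29 = 8
|k − (−3)| = 8√29.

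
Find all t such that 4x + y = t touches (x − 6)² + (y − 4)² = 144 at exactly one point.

t = 28 ± 12√17

For a tangent, require d(centre, line) = r = 12.
|4·6 + 1·4 − t| / √17 = 12
|t − (28)| = 12√17.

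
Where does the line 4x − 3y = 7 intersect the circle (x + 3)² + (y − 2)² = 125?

(−5, −9) and (7, 7)

Express y = (−7 + 4x)/3 and substitute into the circle:
25x² − 50x − 875 = 0  ⟹  x² − 2x − 35 = 0
x = 7 or x = −5, giving (7, 7) and (−5, −9).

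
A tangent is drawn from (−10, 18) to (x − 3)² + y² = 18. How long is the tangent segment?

The centre is (3, 0) and r = 3√2. The square of the distance from P to the centre is 169 + 324 = 493.
Power of the point: PT² = |PO|² − r² = 475, so PT = 5√19.

5√19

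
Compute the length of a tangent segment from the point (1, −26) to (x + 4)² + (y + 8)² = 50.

√299

With centre O = (−4, −8), |OP|² = 349 and r² = 50.
By the tangent–radius right angle, tangent length = √(|PO|² − r²) = √299.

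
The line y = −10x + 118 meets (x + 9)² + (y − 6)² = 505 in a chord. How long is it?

From the line, y = −10x + 118. Substituting:
101x² − 2222x + 12120 = 0  ⟹  x² − 22x + 120 = 0
x = 12 or x = 10, giving (12, −2) and (10, 18).
|(12, −2) − (10, 18)| = √((2)² + (−20)²) = 2√101.

2√101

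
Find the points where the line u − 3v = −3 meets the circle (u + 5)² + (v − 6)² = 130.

(−12, −3) and (6, 3)

Express v = (3 + u)/3 and substitute into the circle:
10u² + 60u − 720 = 0  ⟹  u² + 6u − 72 = 0
u = 6 or u = −12, giving (6, 3) and (−12, −3).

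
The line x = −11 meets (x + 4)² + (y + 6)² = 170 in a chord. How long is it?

Centre (−4, −6), r² = 170. Perpendicular distance d from centre to line = |7| / √1 = 7.
Chord = 2√(r² − d²) = 2·√(121) = 22.

22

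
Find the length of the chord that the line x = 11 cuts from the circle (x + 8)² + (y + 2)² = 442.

Centre (−8, −2), r² = 442. Perpendicular distance d from centre to line = |−19| / √1 = 19.
Chord = 2√(r² − d²) = 2·√(81) = 18.

18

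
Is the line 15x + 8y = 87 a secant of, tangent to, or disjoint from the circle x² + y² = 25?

Substituting the line into the circle gives 289x² − 2610x + 5969 = 0.
Δ = 6812100 − 6900164 = −88064.
No real roots: the line does not meet the circle.

disjoint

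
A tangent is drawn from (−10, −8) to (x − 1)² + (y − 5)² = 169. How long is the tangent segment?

Centre (1, 5), r² = 169. |PO|² = (−11)² + (−13)² = 290.
The tangent meets the radius at right angles, so tangent² = |PO|² − r² = 290 − 169 = 121.

11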